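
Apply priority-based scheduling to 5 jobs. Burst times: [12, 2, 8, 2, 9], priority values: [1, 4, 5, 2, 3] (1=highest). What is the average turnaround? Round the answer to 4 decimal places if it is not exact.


Sort by priority (ascending = highest first):
Order: [(1, 12), (2, 2), (3, 9), (4, 2), (5, 8)]
Completion times:
  Priority 1, burst=12, C=12
  Priority 2, burst=2, C=14
  Priority 3, burst=9, C=23
  Priority 4, burst=2, C=25
  Priority 5, burst=8, C=33
Average turnaround = 107/5 = 21.4

21.4


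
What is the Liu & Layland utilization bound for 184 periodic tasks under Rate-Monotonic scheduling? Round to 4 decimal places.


Compute 2^(1/184) = 1.0037742087
Subtract 1: 1.0037742087 - 1 = 0.0037742087
Multiply by n: 184 * 0.0037742087 = 0.6944544008
Round to 4 dp: 0.6945

0.6945


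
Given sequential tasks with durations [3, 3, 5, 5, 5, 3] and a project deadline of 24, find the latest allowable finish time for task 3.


LF(activity 3) = deadline - sum of successor durations
Successors: activities 4 through 6 with durations [5, 5, 3]
Sum of successor durations = 13
LF = 24 - 13 = 11

11


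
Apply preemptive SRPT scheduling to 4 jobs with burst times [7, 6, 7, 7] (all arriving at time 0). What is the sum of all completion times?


Since all jobs arrive at t=0, SRPT equals SPT ordering.
SPT order: [6, 7, 7, 7]
Completion times:
  Job 1: p=6, C=6
  Job 2: p=7, C=13
  Job 3: p=7, C=20
  Job 4: p=7, C=27
Total completion time = 6 + 13 + 20 + 27 = 66

66


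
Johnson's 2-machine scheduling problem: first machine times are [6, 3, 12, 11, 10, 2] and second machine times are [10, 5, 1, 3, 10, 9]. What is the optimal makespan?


Apply Johnson's rule:
  Group 1 (a <= b): [(6, 2, 9), (2, 3, 5), (1, 6, 10), (5, 10, 10)]
  Group 2 (a > b): [(4, 11, 3), (3, 12, 1)]
Optimal job order: [6, 2, 1, 5, 4, 3]
Schedule:
  Job 6: M1 done at 2, M2 done at 11
  Job 2: M1 done at 5, M2 done at 16
  Job 1: M1 done at 11, M2 done at 26
  Job 5: M1 done at 21, M2 done at 36
  Job 4: M1 done at 32, M2 done at 39
  Job 3: M1 done at 44, M2 done at 45
Makespan = 45

45


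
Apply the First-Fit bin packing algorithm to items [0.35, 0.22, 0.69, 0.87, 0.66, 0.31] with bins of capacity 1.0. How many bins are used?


Place items sequentially using First-Fit:
  Item 0.35 -> new Bin 1
  Item 0.22 -> Bin 1 (now 0.57)
  Item 0.69 -> new Bin 2
  Item 0.87 -> new Bin 3
  Item 0.66 -> new Bin 4
  Item 0.31 -> Bin 1 (now 0.88)
Total bins used = 4

4


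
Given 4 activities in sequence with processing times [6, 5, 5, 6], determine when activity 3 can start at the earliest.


Activity 3 starts after activities 1 through 2 complete.
Predecessor durations: [6, 5]
ES = 6 + 5 = 11

11


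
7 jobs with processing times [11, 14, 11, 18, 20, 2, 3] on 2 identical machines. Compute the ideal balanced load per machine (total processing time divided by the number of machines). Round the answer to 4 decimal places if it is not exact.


Total processing time = 11 + 14 + 11 + 18 + 20 + 2 + 3 = 79
Number of machines = 2
Ideal balanced load = 79 / 2 = 39.5

39.5


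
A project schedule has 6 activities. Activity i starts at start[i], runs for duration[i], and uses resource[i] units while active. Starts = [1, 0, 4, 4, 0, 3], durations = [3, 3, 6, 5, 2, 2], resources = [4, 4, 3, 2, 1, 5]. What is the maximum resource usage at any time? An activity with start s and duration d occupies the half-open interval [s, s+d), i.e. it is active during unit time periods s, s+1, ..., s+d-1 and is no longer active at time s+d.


Each activity i is active on [start_i, start_i + duration_i).
Compute total resource usage per time slot:
  t=0: active resources = [4, 1], total = 5
  t=1: active resources = [4, 4, 1], total = 9
  t=2: active resources = [4, 4], total = 8
  t=3: active resources = [4, 5], total = 9
  t=4: active resources = [3, 2, 5], total = 10
  t=5: active resources = [3, 2], total = 5
  t=6: active resources = [3, 2], total = 5
  t=7: active resources = [3, 2], total = 5
  t=8: active resources = [3, 2], total = 5
  t=9: active resources = [3], total = 3
Peak resource demand = 10

10


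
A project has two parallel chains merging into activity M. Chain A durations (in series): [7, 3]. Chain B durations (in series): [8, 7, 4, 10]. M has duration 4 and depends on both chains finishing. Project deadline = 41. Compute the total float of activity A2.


Forward pass: ES(A2) = sum of predecessors on chain A = 7
EF = ES + duration = 7 + 3 = 10
Backward pass: LF(M) = deadline = 41; LS(M) = 41 - 4 = 37
LF(A2) = LS(M) - sum(successors on chain A) = 37 - 0 = 37
LS = LF - duration = 37 - 3 = 34
Total float = LS - ES = 34 - 7 = 27

27


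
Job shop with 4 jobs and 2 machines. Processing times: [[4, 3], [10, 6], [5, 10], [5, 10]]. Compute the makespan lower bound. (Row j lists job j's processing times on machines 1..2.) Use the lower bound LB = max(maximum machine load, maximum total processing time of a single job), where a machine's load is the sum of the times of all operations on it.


Machine loads:
  Machine 1: 4 + 10 + 5 + 5 = 24
  Machine 2: 3 + 6 + 10 + 10 = 29
Max machine load = 29
Job totals:
  Job 1: 7
  Job 2: 16
  Job 3: 15
  Job 4: 15
Max job total = 16
Lower bound = max(29, 16) = 29

29


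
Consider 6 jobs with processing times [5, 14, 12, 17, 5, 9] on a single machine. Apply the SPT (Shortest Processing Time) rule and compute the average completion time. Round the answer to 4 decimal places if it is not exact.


Sort jobs by processing time (SPT order): [5, 5, 9, 12, 14, 17]
Compute completion times sequentially:
  Job 1: processing = 5, completes at 5
  Job 2: processing = 5, completes at 10
  Job 3: processing = 9, completes at 19
  Job 4: processing = 12, completes at 31
  Job 5: processing = 14, completes at 45
  Job 6: processing = 17, completes at 62
Sum of completion times = 172
Average completion time = 172/6 = 28.6667

28.6667


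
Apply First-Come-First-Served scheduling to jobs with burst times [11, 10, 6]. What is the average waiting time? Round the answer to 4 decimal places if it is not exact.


FCFS order (as given): [11, 10, 6]
Waiting times:
  Job 1: wait = 0
  Job 2: wait = 11
  Job 3: wait = 21
Sum of waiting times = 32
Average waiting time = 32/3 = 10.6667

10.6667


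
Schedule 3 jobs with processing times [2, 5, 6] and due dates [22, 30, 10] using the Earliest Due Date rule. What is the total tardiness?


Sort by due date (EDD order): [(6, 10), (2, 22), (5, 30)]
Compute completion times and tardiness:
  Job 1: p=6, d=10, C=6, tardiness=max(0,6-10)=0
  Job 2: p=2, d=22, C=8, tardiness=max(0,8-22)=0
  Job 3: p=5, d=30, C=13, tardiness=max(0,13-30)=0
Total tardiness = 0

0


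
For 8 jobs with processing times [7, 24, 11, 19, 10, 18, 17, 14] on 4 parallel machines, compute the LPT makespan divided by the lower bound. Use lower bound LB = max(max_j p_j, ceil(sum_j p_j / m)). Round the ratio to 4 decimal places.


LPT order: [24, 19, 18, 17, 14, 11, 10, 7]
Machine loads after assignment: [31, 29, 29, 31]
LPT makespan = 31
Lower bound = max(max_job, ceil(total/4)) = max(24, 30) = 30
Ratio = 31 / 30 = 1.0333

1.0333


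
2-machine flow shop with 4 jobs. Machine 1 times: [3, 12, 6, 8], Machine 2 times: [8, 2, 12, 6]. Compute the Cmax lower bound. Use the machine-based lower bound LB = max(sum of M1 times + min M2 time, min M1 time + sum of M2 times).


LB1 = sum(M1 times) + min(M2 times) = 29 + 2 = 31
LB2 = min(M1 times) + sum(M2 times) = 3 + 28 = 31
Lower bound = max(LB1, LB2) = max(31, 31) = 31

31


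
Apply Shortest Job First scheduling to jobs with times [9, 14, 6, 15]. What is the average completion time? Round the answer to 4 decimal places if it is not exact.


SJF order (ascending): [6, 9, 14, 15]
Completion times:
  Job 1: burst=6, C=6
  Job 2: burst=9, C=15
  Job 3: burst=14, C=29
  Job 4: burst=15, C=44
Average completion = 94/4 = 23.5

23.5


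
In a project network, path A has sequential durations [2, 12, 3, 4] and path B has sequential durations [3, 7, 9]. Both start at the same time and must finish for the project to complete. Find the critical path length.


Path A total = 2 + 12 + 3 + 4 = 21
Path B total = 3 + 7 + 9 = 19
Critical path = longest path = max(21, 19) = 21

21


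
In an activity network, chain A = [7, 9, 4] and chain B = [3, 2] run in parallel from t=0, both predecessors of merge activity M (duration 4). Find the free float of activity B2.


ES(B2) = sum of predecessors on chain B = 3
EF(B2) = ES + duration = 3 + 2 = 5
Successor of B2 is M. ES(M) = max(sum(A), sum(B)) = max(20, 5) = 20
Free float = ES(successor) - EF(current) = 20 - 5 = 15

15


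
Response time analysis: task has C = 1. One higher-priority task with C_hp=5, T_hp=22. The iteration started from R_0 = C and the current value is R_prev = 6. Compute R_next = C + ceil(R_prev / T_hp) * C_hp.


R_next = C + ceil(R_prev / T_hp) * C_hp
ceil(6 / 22) = ceil(0.2727) = 1
Interference = 1 * 5 = 5
R_next = 1 + 5 = 6
R_next = R_prev, so the iteration has converged (response time = 6).

6


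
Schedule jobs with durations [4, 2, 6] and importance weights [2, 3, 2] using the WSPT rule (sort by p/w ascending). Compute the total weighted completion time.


Compute p/w ratios and sort ascending (WSPT): [(2, 3), (4, 2), (6, 2)]
Compute weighted completion times:
  Job (p=2,w=3): C=2, w*C=3*2=6
  Job (p=4,w=2): C=6, w*C=2*6=12
  Job (p=6,w=2): C=12, w*C=2*12=24
Total weighted completion time = 42

42


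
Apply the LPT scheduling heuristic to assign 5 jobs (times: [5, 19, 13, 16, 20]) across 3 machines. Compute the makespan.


Sort jobs in decreasing order (LPT): [20, 19, 16, 13, 5]
Assign each job to the least loaded machine:
  Machine 1: jobs [20], load = 20
  Machine 2: jobs [19, 5], load = 24
  Machine 3: jobs [16, 13], load = 29
Makespan = max load = 29

29


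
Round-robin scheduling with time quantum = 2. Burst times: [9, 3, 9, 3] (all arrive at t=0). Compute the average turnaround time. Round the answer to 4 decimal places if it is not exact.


Time quantum = 2
Execution trace:
  J1 runs 2 units, time = 2
  J2 runs 2 units, time = 4
  J3 runs 2 units, time = 6
  J4 runs 2 units, time = 8
  J1 runs 2 units, time = 10
  J2 runs 1 units, time = 11
  J3 runs 2 units, time = 13
  J4 runs 1 units, time = 14
  J1 runs 2 units, time = 16
  J3 runs 2 units, time = 18
  J1 runs 2 units, time = 20
  J3 runs 2 units, time = 22
  J1 runs 1 units, time = 23
  J3 runs 1 units, time = 24
Finish times: [23, 11, 24, 14]
Average turnaround = 72/4 = 18.0

18.0


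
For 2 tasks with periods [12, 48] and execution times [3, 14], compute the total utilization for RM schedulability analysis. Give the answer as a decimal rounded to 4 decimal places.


Compute individual utilizations (exact fractions):
  Task 1: C/T = 3/12 = 1/4 (approx. 0.25)
  Task 2: C/T = 14/48 = 7/24 (approx. 0.2917)
Total utilization U = 1/4 + 7/24 = 13/24
Rounded to 4 decimal places: U = 0.5417
RM (Liu & Layland) bound for 2 tasks = 0.828427; compare with U = 13/24 (approx. 0.541667)
U <= bound, so schedulable by RM sufficient condition.

0.5417


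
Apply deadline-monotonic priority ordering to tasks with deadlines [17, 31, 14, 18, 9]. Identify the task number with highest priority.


Sort tasks by relative deadline (ascending):
  Task 5: deadline = 9
  Task 3: deadline = 14
  Task 1: deadline = 17
  Task 4: deadline = 18
  Task 2: deadline = 31
Priority order (highest first): [5, 3, 1, 4, 2]
Highest priority task = 5

5


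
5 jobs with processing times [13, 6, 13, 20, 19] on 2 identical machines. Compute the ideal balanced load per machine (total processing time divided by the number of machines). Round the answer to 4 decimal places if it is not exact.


Total processing time = 13 + 6 + 13 + 20 + 19 = 71
Number of machines = 2
Ideal balanced load = 71 / 2 = 35.5

35.5


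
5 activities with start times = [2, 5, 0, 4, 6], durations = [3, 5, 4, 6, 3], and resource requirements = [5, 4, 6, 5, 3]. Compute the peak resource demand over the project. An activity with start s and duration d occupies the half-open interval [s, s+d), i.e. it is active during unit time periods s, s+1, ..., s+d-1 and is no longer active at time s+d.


Each activity i is active on [start_i, start_i + duration_i).
Compute total resource usage per time slot:
  t=0: active resources = [6], total = 6
  t=1: active resources = [6], total = 6
  t=2: active resources = [5, 6], total = 11
  t=3: active resources = [5, 6], total = 11
  t=4: active resources = [5, 5], total = 10
  t=5: active resources = [4, 5], total = 9
  t=6: active resources = [4, 5, 3], total = 12
  t=7: active resources = [4, 5, 3], total = 12
  t=8: active resources = [4, 5, 3], total = 12
  t=9: active resources = [4, 5], total = 9
Peak resource demand = 12

12


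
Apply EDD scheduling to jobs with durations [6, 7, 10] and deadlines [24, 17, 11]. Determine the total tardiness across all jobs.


Sort by due date (EDD order): [(10, 11), (7, 17), (6, 24)]
Compute completion times and tardiness:
  Job 1: p=10, d=11, C=10, tardiness=max(0,10-11)=0
  Job 2: p=7, d=17, C=17, tardiness=max(0,17-17)=0
  Job 3: p=6, d=24, C=23, tardiness=max(0,23-24)=0
Total tardiness = 0

0


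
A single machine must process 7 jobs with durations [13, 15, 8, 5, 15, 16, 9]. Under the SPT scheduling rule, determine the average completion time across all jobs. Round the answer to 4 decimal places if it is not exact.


Sort jobs by processing time (SPT order): [5, 8, 9, 13, 15, 15, 16]
Compute completion times sequentially:
  Job 1: processing = 5, completes at 5
  Job 2: processing = 8, completes at 13
  Job 3: processing = 9, completes at 22
  Job 4: processing = 13, completes at 35
  Job 5: processing = 15, completes at 50
  Job 6: processing = 15, completes at 65
  Job 7: processing = 16, completes at 81
Sum of completion times = 271
Average completion time = 271/7 = 38.7143

38.7143


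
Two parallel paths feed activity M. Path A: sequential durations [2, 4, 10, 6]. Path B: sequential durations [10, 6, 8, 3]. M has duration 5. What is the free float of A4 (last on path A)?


ES(A4) = sum of predecessors on chain A = 16
EF(A4) = ES + duration = 16 + 6 = 22
Successor of A4 is M. ES(M) = max(sum(A), sum(B)) = max(22, 27) = 27
Free float = ES(successor) - EF(current) = 27 - 22 = 5

5


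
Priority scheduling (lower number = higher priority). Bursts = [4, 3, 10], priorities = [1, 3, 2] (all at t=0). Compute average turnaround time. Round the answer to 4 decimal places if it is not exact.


Sort by priority (ascending = highest first):
Order: [(1, 4), (2, 10), (3, 3)]
Completion times:
  Priority 1, burst=4, C=4
  Priority 2, burst=10, C=14
  Priority 3, burst=3, C=17
Average turnaround = 35/3 = 11.6667

11.6667


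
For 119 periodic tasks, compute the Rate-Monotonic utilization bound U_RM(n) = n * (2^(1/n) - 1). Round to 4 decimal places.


Compute 2^(1/119) = 1.0058417632
Subtract 1: 1.0058417632 - 1 = 0.0058417632
Multiply by n: 119 * 0.0058417632 = 0.6951698208
Round to 4 dp: 0.6952

0.6952


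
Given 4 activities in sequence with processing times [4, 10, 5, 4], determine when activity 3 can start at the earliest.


Activity 3 starts after activities 1 through 2 complete.
Predecessor durations: [4, 10]
ES = 4 + 10 = 14

14


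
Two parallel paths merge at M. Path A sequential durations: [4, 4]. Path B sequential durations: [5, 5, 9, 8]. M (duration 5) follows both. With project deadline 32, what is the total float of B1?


Forward pass: ES(B1) = sum of predecessors on chain B = 0
EF = ES + duration = 0 + 5 = 5
Backward pass: LF(M) = deadline = 32; LS(M) = 32 - 5 = 27
LF(B1) = LS(M) - sum(successors on chain B) = 27 - 22 = 5
LS = LF - duration = 5 - 5 = 0
Total float = LS - ES = 0 - 0 = 0

0


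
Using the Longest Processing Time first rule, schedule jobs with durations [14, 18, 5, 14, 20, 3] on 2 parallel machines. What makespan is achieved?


Sort jobs in decreasing order (LPT): [20, 18, 14, 14, 5, 3]
Assign each job to the least loaded machine:
  Machine 1: jobs [20, 14, 3], load = 37
  Machine 2: jobs [18, 14, 5], load = 37
Makespan = max load = 37

37


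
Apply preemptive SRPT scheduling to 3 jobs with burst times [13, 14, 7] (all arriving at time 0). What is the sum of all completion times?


Since all jobs arrive at t=0, SRPT equals SPT ordering.
SPT order: [7, 13, 14]
Completion times:
  Job 1: p=7, C=7
  Job 2: p=13, C=20
  Job 3: p=14, C=34
Total completion time = 7 + 20 + 34 = 61

61


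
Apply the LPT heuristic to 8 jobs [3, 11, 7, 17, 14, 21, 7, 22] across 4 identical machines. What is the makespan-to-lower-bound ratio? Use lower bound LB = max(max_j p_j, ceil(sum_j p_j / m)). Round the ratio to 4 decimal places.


LPT order: [22, 21, 17, 14, 11, 7, 7, 3]
Machine loads after assignment: [25, 28, 24, 25]
LPT makespan = 28
Lower bound = max(max_job, ceil(total/4)) = max(22, 26) = 26
Ratio = 28 / 26 = 1.0769

1.0769


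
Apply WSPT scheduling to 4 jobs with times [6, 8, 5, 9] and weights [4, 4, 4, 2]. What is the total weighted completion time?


Compute p/w ratios and sort ascending (WSPT): [(5, 4), (6, 4), (8, 4), (9, 2)]
Compute weighted completion times:
  Job (p=5,w=4): C=5, w*C=4*5=20
  Job (p=6,w=4): C=11, w*C=4*11=44
  Job (p=8,w=4): C=19, w*C=4*19=76
  Job (p=9,w=2): C=28, w*C=2*28=56
Total weighted completion time = 196

196


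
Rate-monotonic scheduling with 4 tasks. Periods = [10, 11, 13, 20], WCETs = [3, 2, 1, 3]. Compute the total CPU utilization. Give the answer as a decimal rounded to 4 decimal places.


Compute individual utilizations (exact fractions):
  Task 1: C/T = 3/10 (approx. 0.3)
  Task 2: C/T = 2/11 (approx. 0.1818)
  Task 3: C/T = 1/13 (approx. 0.0769)
  Task 4: C/T = 3/20 (approx. 0.15)
Total utilization U = 3/10 + 2/11 + 1/13 + 3/20 = 2027/2860
Rounded to 4 decimal places: U = 0.7087
RM (Liu & Layland) bound for 4 tasks = 0.756828; compare with U = 2027/2860 (approx. 0.708741)
U <= bound, so schedulable by RM sufficient condition.

0.7087


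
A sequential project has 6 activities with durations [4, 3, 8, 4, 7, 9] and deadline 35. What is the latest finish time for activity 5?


LF(activity 5) = deadline - sum of successor durations
Successors: activities 6 through 6 with durations [9]
Sum of successor durations = 9
LF = 35 - 9 = 26

26


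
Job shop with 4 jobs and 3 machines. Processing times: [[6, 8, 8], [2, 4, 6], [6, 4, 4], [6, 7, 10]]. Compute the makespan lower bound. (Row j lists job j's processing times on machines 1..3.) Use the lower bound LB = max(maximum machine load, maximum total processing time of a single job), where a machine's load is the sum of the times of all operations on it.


Machine loads:
  Machine 1: 6 + 2 + 6 + 6 = 20
  Machine 2: 8 + 4 + 4 + 7 = 23
  Machine 3: 8 + 6 + 4 + 10 = 28
Max machine load = 28
Job totals:
  Job 1: 22
  Job 2: 12
  Job 3: 14
  Job 4: 23
Max job total = 23
Lower bound = max(28, 23) = 28

28


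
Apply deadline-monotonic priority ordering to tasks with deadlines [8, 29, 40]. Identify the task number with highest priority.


Sort tasks by relative deadline (ascending):
  Task 1: deadline = 8
  Task 2: deadline = 29
  Task 3: deadline = 40
Priority order (highest first): [1, 2, 3]
Highest priority task = 1

1


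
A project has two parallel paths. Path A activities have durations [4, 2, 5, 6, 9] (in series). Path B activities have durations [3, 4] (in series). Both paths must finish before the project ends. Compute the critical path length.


Path A total = 4 + 2 + 5 + 6 + 9 = 26
Path B total = 3 + 4 = 7
Critical path = longest path = max(26, 7) = 26

26


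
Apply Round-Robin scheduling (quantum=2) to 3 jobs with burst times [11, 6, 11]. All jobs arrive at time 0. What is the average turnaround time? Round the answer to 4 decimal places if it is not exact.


Time quantum = 2
Execution trace:
  J1 runs 2 units, time = 2
  J2 runs 2 units, time = 4
  J3 runs 2 units, time = 6
  J1 runs 2 units, time = 8
  J2 runs 2 units, time = 10
  J3 runs 2 units, time = 12
  J1 runs 2 units, time = 14
  J2 runs 2 units, time = 16
  J3 runs 2 units, time = 18
  J1 runs 2 units, time = 20
  J3 runs 2 units, time = 22
  J1 runs 2 units, time = 24
  J3 runs 2 units, time = 26
  J1 runs 1 units, time = 27
  J3 runs 1 units, time = 28
Finish times: [27, 16, 28]
Average turnaround = 71/3 = 23.6667

23.6667


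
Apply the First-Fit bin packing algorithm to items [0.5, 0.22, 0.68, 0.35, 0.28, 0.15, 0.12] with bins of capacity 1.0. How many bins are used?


Place items sequentially using First-Fit:
  Item 0.5 -> new Bin 1
  Item 0.22 -> Bin 1 (now 0.72)
  Item 0.68 -> new Bin 2
  Item 0.35 -> new Bin 3
  Item 0.28 -> Bin 1 (now 1.0)
  Item 0.15 -> Bin 2 (now 0.83)
  Item 0.12 -> Bin 2 (now 0.95)
Total bins used = 3

3


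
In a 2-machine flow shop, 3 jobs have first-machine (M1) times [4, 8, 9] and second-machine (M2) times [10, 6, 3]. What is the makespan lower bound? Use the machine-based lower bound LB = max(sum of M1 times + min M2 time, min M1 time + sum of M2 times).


LB1 = sum(M1 times) + min(M2 times) = 21 + 3 = 24
LB2 = min(M1 times) + sum(M2 times) = 4 + 19 = 23
Lower bound = max(LB1, LB2) = max(24, 23) = 24

24


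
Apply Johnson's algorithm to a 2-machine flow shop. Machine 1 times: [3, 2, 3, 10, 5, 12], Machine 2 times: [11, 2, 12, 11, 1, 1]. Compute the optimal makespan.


Apply Johnson's rule:
  Group 1 (a <= b): [(2, 2, 2), (1, 3, 11), (3, 3, 12), (4, 10, 11)]
  Group 2 (a > b): [(5, 5, 1), (6, 12, 1)]
Optimal job order: [2, 1, 3, 4, 5, 6]
Schedule:
  Job 2: M1 done at 2, M2 done at 4
  Job 1: M1 done at 5, M2 done at 16
  Job 3: M1 done at 8, M2 done at 28
  Job 4: M1 done at 18, M2 done at 39
  Job 5: M1 done at 23, M2 done at 40
  Job 6: M1 done at 35, M2 done at 41
Makespan = 41

41


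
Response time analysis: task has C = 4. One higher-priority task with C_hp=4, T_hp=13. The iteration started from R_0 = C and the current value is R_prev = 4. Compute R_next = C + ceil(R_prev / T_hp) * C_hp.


R_next = C + ceil(R_prev / T_hp) * C_hp
ceil(4 / 13) = ceil(0.3077) = 1
Interference = 1 * 4 = 4
R_next = 4 + 4 = 8

8


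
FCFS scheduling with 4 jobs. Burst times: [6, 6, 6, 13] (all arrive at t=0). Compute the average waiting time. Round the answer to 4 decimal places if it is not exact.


FCFS order (as given): [6, 6, 6, 13]
Waiting times:
  Job 1: wait = 0
  Job 2: wait = 6
  Job 3: wait = 12
  Job 4: wait = 18
Sum of waiting times = 36
Average waiting time = 36/4 = 9.0

9.0


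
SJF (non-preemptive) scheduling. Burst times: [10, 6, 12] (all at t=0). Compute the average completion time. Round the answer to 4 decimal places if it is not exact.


SJF order (ascending): [6, 10, 12]
Completion times:
  Job 1: burst=6, C=6
  Job 2: burst=10, C=16
  Job 3: burst=12, C=28
Average completion = 50/3 = 16.6667

16.6667


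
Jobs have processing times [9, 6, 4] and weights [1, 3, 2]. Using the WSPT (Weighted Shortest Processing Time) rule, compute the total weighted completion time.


Compute p/w ratios and sort ascending (WSPT): [(6, 3), (4, 2), (9, 1)]
Compute weighted completion times:
  Job (p=6,w=3): C=6, w*C=3*6=18
  Job (p=4,w=2): C=10, w*C=2*10=20
  Job (p=9,w=1): C=19, w*C=1*19=19
Total weighted completion time = 57

57


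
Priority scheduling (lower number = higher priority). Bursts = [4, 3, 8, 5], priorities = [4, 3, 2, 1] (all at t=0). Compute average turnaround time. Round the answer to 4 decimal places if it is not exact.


Sort by priority (ascending = highest first):
Order: [(1, 5), (2, 8), (3, 3), (4, 4)]
Completion times:
  Priority 1, burst=5, C=5
  Priority 2, burst=8, C=13
  Priority 3, burst=3, C=16
  Priority 4, burst=4, C=20
Average turnaround = 54/4 = 13.5

13.5


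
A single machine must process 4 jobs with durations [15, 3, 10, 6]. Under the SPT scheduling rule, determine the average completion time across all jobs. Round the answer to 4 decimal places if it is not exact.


Sort jobs by processing time (SPT order): [3, 6, 10, 15]
Compute completion times sequentially:
  Job 1: processing = 3, completes at 3
  Job 2: processing = 6, completes at 9
  Job 3: processing = 10, completes at 19
  Job 4: processing = 15, completes at 34
Sum of completion times = 65
Average completion time = 65/4 = 16.25

16.25


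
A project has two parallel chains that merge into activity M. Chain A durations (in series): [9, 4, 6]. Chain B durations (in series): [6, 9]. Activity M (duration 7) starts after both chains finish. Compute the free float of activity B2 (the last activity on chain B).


ES(B2) = sum of predecessors on chain B = 6
EF(B2) = ES + duration = 6 + 9 = 15
Successor of B2 is M. ES(M) = max(sum(A), sum(B)) = max(19, 15) = 19
Free float = ES(successor) - EF(current) = 19 - 15 = 4

4


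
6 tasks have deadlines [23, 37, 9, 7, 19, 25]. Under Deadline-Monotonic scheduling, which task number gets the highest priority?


Sort tasks by relative deadline (ascending):
  Task 4: deadline = 7
  Task 3: deadline = 9
  Task 5: deadline = 19
  Task 1: deadline = 23
  Task 6: deadline = 25
  Task 2: deadline = 37
Priority order (highest first): [4, 3, 5, 1, 6, 2]
Highest priority task = 4

4


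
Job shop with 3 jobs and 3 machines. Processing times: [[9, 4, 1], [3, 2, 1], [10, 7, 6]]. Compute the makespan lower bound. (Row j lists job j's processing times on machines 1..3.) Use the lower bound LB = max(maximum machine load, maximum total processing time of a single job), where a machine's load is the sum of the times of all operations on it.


Machine loads:
  Machine 1: 9 + 3 + 10 = 22
  Machine 2: 4 + 2 + 7 = 13
  Machine 3: 1 + 1 + 6 = 8
Max machine load = 22
Job totals:
  Job 1: 14
  Job 2: 6
  Job 3: 23
Max job total = 23
Lower bound = max(22, 23) = 23

23


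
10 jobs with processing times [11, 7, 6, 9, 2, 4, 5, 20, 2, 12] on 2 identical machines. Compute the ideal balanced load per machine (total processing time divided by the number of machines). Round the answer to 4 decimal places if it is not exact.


Total processing time = 11 + 7 + 6 + 9 + 2 + 4 + 5 + 20 + 2 + 12 = 78
Number of machines = 2
Ideal balanced load = 78 / 2 = 39.0

39.0


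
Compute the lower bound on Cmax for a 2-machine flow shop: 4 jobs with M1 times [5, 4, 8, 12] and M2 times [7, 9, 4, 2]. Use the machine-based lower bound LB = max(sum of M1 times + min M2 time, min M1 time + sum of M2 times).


LB1 = sum(M1 times) + min(M2 times) = 29 + 2 = 31
LB2 = min(M1 times) + sum(M2 times) = 4 + 22 = 26
Lower bound = max(LB1, LB2) = max(31, 26) = 31

31


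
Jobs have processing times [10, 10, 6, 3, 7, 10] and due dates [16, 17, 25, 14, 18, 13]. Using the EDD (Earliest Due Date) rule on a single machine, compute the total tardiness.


Sort by due date (EDD order): [(10, 13), (3, 14), (10, 16), (10, 17), (7, 18), (6, 25)]
Compute completion times and tardiness:
  Job 1: p=10, d=13, C=10, tardiness=max(0,10-13)=0
  Job 2: p=3, d=14, C=13, tardiness=max(0,13-14)=0
  Job 3: p=10, d=16, C=23, tardiness=max(0,23-16)=7
  Job 4: p=10, d=17, C=33, tardiness=max(0,33-17)=16
  Job 5: p=7, d=18, C=40, tardiness=max(0,40-18)=22
  Job 6: p=6, d=25, C=46, tardiness=max(0,46-25)=21
Total tardiness = 66

66


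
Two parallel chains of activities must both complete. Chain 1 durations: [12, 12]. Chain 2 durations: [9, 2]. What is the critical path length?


Path A total = 12 + 12 = 24
Path B total = 9 + 2 = 11
Critical path = longest path = max(24, 11) = 24

24


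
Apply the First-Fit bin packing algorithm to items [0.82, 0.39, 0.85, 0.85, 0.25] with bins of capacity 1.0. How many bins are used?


Place items sequentially using First-Fit:
  Item 0.82 -> new Bin 1
  Item 0.39 -> new Bin 2
  Item 0.85 -> new Bin 3
  Item 0.85 -> new Bin 4
  Item 0.25 -> Bin 2 (now 0.64)
Total bins used = 4

4


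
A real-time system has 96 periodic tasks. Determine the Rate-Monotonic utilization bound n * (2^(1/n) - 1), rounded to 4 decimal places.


Compute 2^(1/96) = 1.0072464122
Subtract 1: 1.0072464122 - 1 = 0.0072464122
Multiply by n: 96 * 0.0072464122 = 0.6956555712
Round to 4 dp: 0.6957

0.6957


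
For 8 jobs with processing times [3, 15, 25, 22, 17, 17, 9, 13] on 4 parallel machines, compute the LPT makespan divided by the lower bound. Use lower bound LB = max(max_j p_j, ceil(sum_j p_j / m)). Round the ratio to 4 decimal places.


LPT order: [25, 22, 17, 17, 15, 13, 9, 3]
Machine loads after assignment: [28, 31, 32, 30]
LPT makespan = 32
Lower bound = max(max_job, ceil(total/4)) = max(25, 31) = 31
Ratio = 32 / 31 = 1.0323

1.0323


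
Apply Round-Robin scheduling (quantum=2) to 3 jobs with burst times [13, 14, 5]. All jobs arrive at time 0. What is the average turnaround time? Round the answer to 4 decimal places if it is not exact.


Time quantum = 2
Execution trace:
  J1 runs 2 units, time = 2
  J2 runs 2 units, time = 4
  J3 runs 2 units, time = 6
  J1 runs 2 units, time = 8
  J2 runs 2 units, time = 10
  J3 runs 2 units, time = 12
  J1 runs 2 units, time = 14
  J2 runs 2 units, time = 16
  J3 runs 1 units, time = 17
  J1 runs 2 units, time = 19
  J2 runs 2 units, time = 21
  J1 runs 2 units, time = 23
  J2 runs 2 units, time = 25
  J1 runs 2 units, time = 27
  J2 runs 2 units, time = 29
  J1 runs 1 units, time = 30
  J2 runs 2 units, time = 32
Finish times: [30, 32, 17]
Average turnaround = 79/3 = 26.3333

26.3333


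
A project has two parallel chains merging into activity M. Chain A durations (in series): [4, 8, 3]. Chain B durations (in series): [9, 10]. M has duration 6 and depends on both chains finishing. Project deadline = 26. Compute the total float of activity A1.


Forward pass: ES(A1) = sum of predecessors on chain A = 0
EF = ES + duration = 0 + 4 = 4
Backward pass: LF(M) = deadline = 26; LS(M) = 26 - 6 = 20
LF(A1) = LS(M) - sum(successors on chain A) = 20 - 11 = 9
LS = LF - duration = 9 - 4 = 5
Total float = LS - ES = 5 - 0 = 5

5


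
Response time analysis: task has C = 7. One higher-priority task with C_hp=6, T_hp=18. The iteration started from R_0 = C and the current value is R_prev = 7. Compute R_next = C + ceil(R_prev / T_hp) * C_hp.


R_next = C + ceil(R_prev / T_hp) * C_hp
ceil(7 / 18) = ceil(0.3889) = 1
Interference = 1 * 6 = 6
R_next = 7 + 6 = 13

13


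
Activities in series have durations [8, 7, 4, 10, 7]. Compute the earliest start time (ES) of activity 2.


Activity 2 starts after activities 1 through 1 complete.
Predecessor durations: [8]
ES = 8 = 8

8


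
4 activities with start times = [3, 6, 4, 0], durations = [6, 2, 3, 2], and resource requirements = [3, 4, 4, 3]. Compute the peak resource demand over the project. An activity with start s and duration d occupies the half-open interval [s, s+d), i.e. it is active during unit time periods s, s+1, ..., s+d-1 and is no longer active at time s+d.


Each activity i is active on [start_i, start_i + duration_i).
Compute total resource usage per time slot:
  t=0: active resources = [3], total = 3
  t=1: active resources = [3], total = 3
  t=2: active resources = [], total = 0
  t=3: active resources = [3], total = 3
  t=4: active resources = [3, 4], total = 7
  t=5: active resources = [3, 4], total = 7
  t=6: active resources = [3, 4, 4], total = 11
  t=7: active resources = [3, 4], total = 7
  t=8: active resources = [3], total = 3
Peak resource demand = 11

11


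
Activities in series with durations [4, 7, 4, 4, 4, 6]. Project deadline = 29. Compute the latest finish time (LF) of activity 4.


LF(activity 4) = deadline - sum of successor durations
Successors: activities 5 through 6 with durations [4, 6]
Sum of successor durations = 10
LF = 29 - 10 = 19

19


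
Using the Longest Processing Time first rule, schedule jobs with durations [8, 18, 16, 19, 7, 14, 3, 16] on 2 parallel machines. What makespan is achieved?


Sort jobs in decreasing order (LPT): [19, 18, 16, 16, 14, 8, 7, 3]
Assign each job to the least loaded machine:
  Machine 1: jobs [19, 16, 8, 7], load = 50
  Machine 2: jobs [18, 16, 14, 3], load = 51
Makespan = max load = 51

51


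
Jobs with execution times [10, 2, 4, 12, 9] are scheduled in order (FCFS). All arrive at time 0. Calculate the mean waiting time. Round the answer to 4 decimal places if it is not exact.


FCFS order (as given): [10, 2, 4, 12, 9]
Waiting times:
  Job 1: wait = 0
  Job 2: wait = 10
  Job 3: wait = 12
  Job 4: wait = 16
  Job 5: wait = 28
Sum of waiting times = 66
Average waiting time = 66/5 = 13.2

13.2


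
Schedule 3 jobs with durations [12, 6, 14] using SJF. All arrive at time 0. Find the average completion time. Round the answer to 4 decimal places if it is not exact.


SJF order (ascending): [6, 12, 14]
Completion times:
  Job 1: burst=6, C=6
  Job 2: burst=12, C=18
  Job 3: burst=14, C=32
Average completion = 56/3 = 18.6667

18.6667


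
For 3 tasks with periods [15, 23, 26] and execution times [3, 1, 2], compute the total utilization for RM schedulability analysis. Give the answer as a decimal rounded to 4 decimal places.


Compute individual utilizations (exact fractions):
  Task 1: C/T = 3/15 = 1/5 (approx. 0.2)
  Task 2: C/T = 1/23 (approx. 0.0435)
  Task 3: C/T = 2/26 = 1/13 (approx. 0.0769)
Total utilization U = 1/5 + 1/23 + 1/13 = 479/1495
Rounded to 4 decimal places: U = 0.3204
RM (Liu & Layland) bound for 3 tasks = 0.779763; compare with U = 479/1495 (approx. 0.320401)
U <= bound, so schedulable by RM sufficient condition.

0.3204


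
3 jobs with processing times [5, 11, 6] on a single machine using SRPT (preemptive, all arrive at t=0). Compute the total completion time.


Since all jobs arrive at t=0, SRPT equals SPT ordering.
SPT order: [5, 6, 11]
Completion times:
  Job 1: p=5, C=5
  Job 2: p=6, C=11
  Job 3: p=11, C=22
Total completion time = 5 + 11 + 22 = 38

38


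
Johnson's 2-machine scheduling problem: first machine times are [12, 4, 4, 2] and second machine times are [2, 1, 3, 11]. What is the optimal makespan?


Apply Johnson's rule:
  Group 1 (a <= b): [(4, 2, 11)]
  Group 2 (a > b): [(3, 4, 3), (1, 12, 2), (2, 4, 1)]
Optimal job order: [4, 3, 1, 2]
Schedule:
  Job 4: M1 done at 2, M2 done at 13
  Job 3: M1 done at 6, M2 done at 16
  Job 1: M1 done at 18, M2 done at 20
  Job 2: M1 done at 22, M2 done at 23
Makespan = 23

23


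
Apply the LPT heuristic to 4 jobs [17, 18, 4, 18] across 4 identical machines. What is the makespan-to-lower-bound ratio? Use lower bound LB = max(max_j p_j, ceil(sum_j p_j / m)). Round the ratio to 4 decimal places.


LPT order: [18, 18, 17, 4]
Machine loads after assignment: [18, 18, 17, 4]
LPT makespan = 18
Lower bound = max(max_job, ceil(total/4)) = max(18, 15) = 18
Ratio = 18 / 18 = 1.0

1.0


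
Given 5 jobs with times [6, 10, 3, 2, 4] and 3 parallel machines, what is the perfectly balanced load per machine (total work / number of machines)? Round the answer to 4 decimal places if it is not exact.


Total processing time = 6 + 10 + 3 + 2 + 4 = 25
Number of machines = 3
Ideal balanced load = 25 / 3 = 8.3333

8.3333


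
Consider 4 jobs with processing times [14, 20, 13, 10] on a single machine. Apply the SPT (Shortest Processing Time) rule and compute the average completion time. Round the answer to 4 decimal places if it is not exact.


Sort jobs by processing time (SPT order): [10, 13, 14, 20]
Compute completion times sequentially:
  Job 1: processing = 10, completes at 10
  Job 2: processing = 13, completes at 23
  Job 3: processing = 14, completes at 37
  Job 4: processing = 20, completes at 57
Sum of completion times = 127
Average completion time = 127/4 = 31.75

31.75


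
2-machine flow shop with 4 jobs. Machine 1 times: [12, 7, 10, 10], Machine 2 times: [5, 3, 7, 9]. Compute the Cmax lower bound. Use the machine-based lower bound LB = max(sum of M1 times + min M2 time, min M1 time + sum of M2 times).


LB1 = sum(M1 times) + min(M2 times) = 39 + 3 = 42
LB2 = min(M1 times) + sum(M2 times) = 7 + 24 = 31
Lower bound = max(LB1, LB2) = max(42, 31) = 42

42


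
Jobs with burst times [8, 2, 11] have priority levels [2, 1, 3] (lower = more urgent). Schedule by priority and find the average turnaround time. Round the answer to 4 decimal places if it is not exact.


Sort by priority (ascending = highest first):
Order: [(1, 2), (2, 8), (3, 11)]
Completion times:
  Priority 1, burst=2, C=2
  Priority 2, burst=8, C=10
  Priority 3, burst=11, C=21
Average turnaround = 33/3 = 11.0

11.0


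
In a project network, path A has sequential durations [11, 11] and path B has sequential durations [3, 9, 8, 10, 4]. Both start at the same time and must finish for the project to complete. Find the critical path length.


Path A total = 11 + 11 = 22
Path B total = 3 + 9 + 8 + 10 + 4 = 34
Critical path = longest path = max(22, 34) = 34

34


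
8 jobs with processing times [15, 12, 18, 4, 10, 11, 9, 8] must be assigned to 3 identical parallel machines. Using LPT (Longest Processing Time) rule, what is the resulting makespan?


Sort jobs in decreasing order (LPT): [18, 15, 12, 11, 10, 9, 8, 4]
Assign each job to the least loaded machine:
  Machine 1: jobs [18, 9], load = 27
  Machine 2: jobs [15, 10, 4], load = 29
  Machine 3: jobs [12, 11, 8], load = 31
Makespan = max load = 31

31


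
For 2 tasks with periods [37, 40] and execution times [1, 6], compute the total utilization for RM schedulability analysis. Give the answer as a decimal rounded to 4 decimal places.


Compute individual utilizations (exact fractions):
  Task 1: C/T = 1/37 (approx. 0.027)
  Task 2: C/T = 6/40 = 3/20 (approx. 0.15)
Total utilization U = 1/37 + 3/20 = 131/740
Rounded to 4 decimal places: U = 0.1770
RM (Liu & Layland) bound for 2 tasks = 0.828427; compare with U = 131/740 (approx. 0.177027)
U <= bound, so schedulable by RM sufficient condition.

0.1770


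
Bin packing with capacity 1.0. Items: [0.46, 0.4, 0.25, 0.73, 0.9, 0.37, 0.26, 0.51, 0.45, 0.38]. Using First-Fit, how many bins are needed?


Place items sequentially using First-Fit:
  Item 0.46 -> new Bin 1
  Item 0.4 -> Bin 1 (now 0.86)
  Item 0.25 -> new Bin 2
  Item 0.73 -> Bin 2 (now 0.98)
  Item 0.9 -> new Bin 3
  Item 0.37 -> new Bin 4
  Item 0.26 -> Bin 4 (now 0.63)
  Item 0.51 -> new Bin 5
  Item 0.45 -> Bin 5 (now 0.96)
  Item 0.38 -> new Bin 6
Total bins used = 6

6


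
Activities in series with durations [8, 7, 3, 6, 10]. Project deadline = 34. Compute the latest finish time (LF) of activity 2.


LF(activity 2) = deadline - sum of successor durations
Successors: activities 3 through 5 with durations [3, 6, 10]
Sum of successor durations = 19
LF = 34 - 19 = 15

15


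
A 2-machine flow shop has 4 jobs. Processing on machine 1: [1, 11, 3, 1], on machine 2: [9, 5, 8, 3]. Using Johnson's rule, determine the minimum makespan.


Apply Johnson's rule:
  Group 1 (a <= b): [(1, 1, 9), (4, 1, 3), (3, 3, 8)]
  Group 2 (a > b): [(2, 11, 5)]
Optimal job order: [1, 4, 3, 2]
Schedule:
  Job 1: M1 done at 1, M2 done at 10
  Job 4: M1 done at 2, M2 done at 13
  Job 3: M1 done at 5, M2 done at 21
  Job 2: M1 done at 16, M2 done at 26
Makespan = 26

26


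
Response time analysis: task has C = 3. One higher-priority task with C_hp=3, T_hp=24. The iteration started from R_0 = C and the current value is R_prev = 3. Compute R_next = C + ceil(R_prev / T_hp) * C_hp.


R_next = C + ceil(R_prev / T_hp) * C_hp
ceil(3 / 24) = ceil(0.125) = 1
Interference = 1 * 3 = 3
R_next = 3 + 3 = 6

6


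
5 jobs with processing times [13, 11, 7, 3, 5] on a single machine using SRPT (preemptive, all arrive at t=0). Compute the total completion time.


Since all jobs arrive at t=0, SRPT equals SPT ordering.
SPT order: [3, 5, 7, 11, 13]
Completion times:
  Job 1: p=3, C=3
  Job 2: p=5, C=8
  Job 3: p=7, C=15
  Job 4: p=11, C=26
  Job 5: p=13, C=39
Total completion time = 3 + 8 + 15 + 26 + 39 = 91

91


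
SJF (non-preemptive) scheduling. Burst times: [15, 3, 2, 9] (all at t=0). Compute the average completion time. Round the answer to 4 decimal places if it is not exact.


SJF order (ascending): [2, 3, 9, 15]
Completion times:
  Job 1: burst=2, C=2
  Job 2: burst=3, C=5
  Job 3: burst=9, C=14
  Job 4: burst=15, C=29
Average completion = 50/4 = 12.5

12.5
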